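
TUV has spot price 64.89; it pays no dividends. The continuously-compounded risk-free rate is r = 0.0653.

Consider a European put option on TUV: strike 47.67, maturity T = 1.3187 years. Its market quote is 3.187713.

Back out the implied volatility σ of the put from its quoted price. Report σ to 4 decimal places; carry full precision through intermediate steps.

sigma = 0.4344

At σ = 0.4344 the Black–Scholes value reproduces the quote:
σ√T = 0.4344·√1.3187 = 0.498842
d₁ = (ln(S/K) + (r+σ²/2)T) / (σ√T) = (ln(64.89/47.67) + (0.0653+0.4344²/2)·1.3187) / 0.498842 = (0.308391 + 0.210533) / 0.498842 = 1.040258
d₂ = d₁ − σ√T = 1.040258 − 0.498842 = 0.541416
e^{−rT} = 0.917492
N(−d₁) = 0.149110,  N(−d₂) = 0.294111
V = K·e^{−rT}·N(−d₂) − S·N(−d₁) = 12.863470 − 9.675756 = 3.187713 (equal to the quote); since ∂V/∂σ > 0 for all σ, the implied volatility is unique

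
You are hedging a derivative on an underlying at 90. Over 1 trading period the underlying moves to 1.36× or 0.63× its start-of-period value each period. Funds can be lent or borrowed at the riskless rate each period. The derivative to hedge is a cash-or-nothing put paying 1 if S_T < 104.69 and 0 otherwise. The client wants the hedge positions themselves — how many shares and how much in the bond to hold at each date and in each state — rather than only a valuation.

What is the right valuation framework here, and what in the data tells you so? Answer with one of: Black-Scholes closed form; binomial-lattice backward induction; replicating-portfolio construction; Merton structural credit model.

framework: replicating-portfolio construction

Key observation: the mandate to exhibit the hedge at every date and state singles out the replicating-portfolio construction on the 1-period tree with factors 1.36 and 0.63 from 90.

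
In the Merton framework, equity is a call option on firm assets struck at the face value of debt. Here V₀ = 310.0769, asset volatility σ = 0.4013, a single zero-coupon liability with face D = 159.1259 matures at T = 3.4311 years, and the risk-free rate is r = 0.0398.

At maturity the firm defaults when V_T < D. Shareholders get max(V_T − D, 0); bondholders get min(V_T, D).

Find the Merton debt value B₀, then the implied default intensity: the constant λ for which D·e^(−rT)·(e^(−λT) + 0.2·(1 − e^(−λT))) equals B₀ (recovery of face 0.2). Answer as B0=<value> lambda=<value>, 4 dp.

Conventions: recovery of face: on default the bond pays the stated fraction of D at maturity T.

Work the structural quantities from V₀ = 310.0769 against face 159.1259:
d₁ = [ln(V₀/D) + (r + σ²/2)T] / (σ√T)
   = [ln(310.0769/159.1259) + (0.0398 + 0.5·0.4013²)·3.4311] / (0.4013·√3.4311)
   = [0.667125 + 0.412833] / 0.743337 = 1.452850
d₂ = d₁ − σ√T = 1.452850 − 0.743337 = 0.709513
N(d₁) = 0.926867,  N(d₂) = 0.760997,  e^(−rT) = 0.872356
E₀ = V₀·N(d₁) − D·e^(−rT)·N(d₂)
   = 310.0769·0.926867 − 159.1259·0.872356·0.760997 = 181.762801
B₀ = V₀ − E₀ = 310.0769 − 181.762801 = 128.314099
e^(−λT) = (B₀·e^(rT)/D − 0.2)/(1 − 0.2) = (128.3141·1.146321/159.1259 − 0.2)/0.8 = 0.90544642
λ = −ln(0.90544642)/3.4311 = 0.028949

B0=128.3141 lambda=0.0289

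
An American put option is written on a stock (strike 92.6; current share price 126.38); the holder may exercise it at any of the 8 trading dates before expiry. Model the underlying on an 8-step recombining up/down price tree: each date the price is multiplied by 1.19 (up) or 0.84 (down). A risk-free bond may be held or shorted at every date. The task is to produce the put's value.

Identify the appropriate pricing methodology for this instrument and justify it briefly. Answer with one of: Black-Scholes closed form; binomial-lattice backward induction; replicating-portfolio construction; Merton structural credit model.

framework: binomial-lattice backward induction

Key observation: early exercise of the strike-92.6 put must be checked at each of the 8 dates (spot 126.38), which forces a node-by-node comparison of intrinsic and continuation value backward from expiry.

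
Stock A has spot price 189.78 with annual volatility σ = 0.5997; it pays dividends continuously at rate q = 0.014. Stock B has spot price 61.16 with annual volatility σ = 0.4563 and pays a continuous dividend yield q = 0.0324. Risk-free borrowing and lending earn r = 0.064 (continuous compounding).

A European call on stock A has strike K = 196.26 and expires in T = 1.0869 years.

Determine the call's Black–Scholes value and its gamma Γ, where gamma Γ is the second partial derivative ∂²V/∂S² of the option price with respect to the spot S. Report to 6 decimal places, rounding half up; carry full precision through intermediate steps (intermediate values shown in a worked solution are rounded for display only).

price = 47.346468
Γ = 0.003119

σ√T = 0.5997·√1.0869 = 0.625214
d₁ = (ln(S/K) + (r−q+σ²/2)T) / (σ√T) = (ln(189.78/196.26) + (0.064−0.014+0.5997²/2)·1.0869) / 0.625214 = (-0.033575 + 0.249791) / 0.625214 = 0.345828
d₂ = d₁ − σ√T = 0.345828 − 0.625214 = -0.279386
e^{−rT} = 0.932803
e^{−qT} = 0.984899
N(d₁) = 0.635264,  N(d₂) = 0.389974
Call price V = S·e^{−qT}·N(d₁) − K·e^{−rT}·N(d₂) = 118.739774 − 71.393306 = 47.346468
φ(d₁) = (1/√(2π))·e^{−d₁²/2} = 0.375785
Γ = e^{−qT}·φ(d₁) / (S·σ·√T) = 0.003119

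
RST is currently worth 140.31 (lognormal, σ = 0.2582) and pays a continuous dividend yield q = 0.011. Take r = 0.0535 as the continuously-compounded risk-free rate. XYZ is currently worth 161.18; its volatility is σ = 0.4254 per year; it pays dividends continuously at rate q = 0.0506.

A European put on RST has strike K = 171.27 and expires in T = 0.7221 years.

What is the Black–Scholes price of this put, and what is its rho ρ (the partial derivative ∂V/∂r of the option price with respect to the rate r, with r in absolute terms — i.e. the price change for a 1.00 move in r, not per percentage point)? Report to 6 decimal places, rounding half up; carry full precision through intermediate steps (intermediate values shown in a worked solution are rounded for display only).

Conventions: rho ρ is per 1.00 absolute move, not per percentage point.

σ√T = 0.2582·√0.7221 = 0.219409
d₁ = (ln(S/K) + (r−q+σ²/2)T) / (σ√T) = (ln(140.31/171.27) + (0.0535−0.011+0.2582²/2)·0.7221) / 0.219409 = (-0.199387 + 0.054759) / 0.219409 = -0.659168
d₂ = d₁ − σ√T = -0.659168 − 0.219409 = -0.878577
e^{−rT} = 0.962104
e^{−qT} = 0.992088
N(−d₁) = 0.745106,  N(−d₂) = 0.810185
Put price V = K·e^{−rT}·N(−d₂) − S·e^{−qT}·N(−d₁) = 133.501925 − 103.718700 = 29.783225
ρ = −K·T·e^{−rT}·N(−d₂) = -96.401740

price = 29.783225
ρ = -96.401740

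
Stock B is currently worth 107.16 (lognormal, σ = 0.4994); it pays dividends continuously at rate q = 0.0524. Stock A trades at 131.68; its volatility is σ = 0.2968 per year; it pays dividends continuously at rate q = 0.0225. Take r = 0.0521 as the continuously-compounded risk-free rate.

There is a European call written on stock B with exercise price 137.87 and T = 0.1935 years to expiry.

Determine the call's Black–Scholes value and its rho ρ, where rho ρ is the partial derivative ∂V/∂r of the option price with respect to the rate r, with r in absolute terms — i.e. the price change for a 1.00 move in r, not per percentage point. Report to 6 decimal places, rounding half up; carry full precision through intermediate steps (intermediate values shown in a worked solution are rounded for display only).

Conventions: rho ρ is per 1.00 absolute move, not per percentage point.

price = 1.643820
ρ = 2.755771

σ√T = 0.4994·√0.1935 = 0.219679
d₁ = (ln(S/K) + (r−q+σ²/2)T) / (σ√T) = (ln(107.16/137.87) + (0.0521−0.0524+0.4994²/2)·0.1935) / 0.219679 = (-0.251988 + 0.024071) / 0.219679 = -1.037498
d₂ = d₁ − σ√T = -1.037498 − 0.219679 = -1.257177
e^{−rT} = 0.989969
e^{−qT} = 0.989912
N(d₁) = 0.149752,  N(d₂) = 0.104345
Call price V = S·e^{−qT}·N(d₁) − K·e^{−rT}·N(d₂) = 15.885531 − 14.241711 = 1.643820
ρ = K·T·e^{−rT}·N(d₂) = 2.755771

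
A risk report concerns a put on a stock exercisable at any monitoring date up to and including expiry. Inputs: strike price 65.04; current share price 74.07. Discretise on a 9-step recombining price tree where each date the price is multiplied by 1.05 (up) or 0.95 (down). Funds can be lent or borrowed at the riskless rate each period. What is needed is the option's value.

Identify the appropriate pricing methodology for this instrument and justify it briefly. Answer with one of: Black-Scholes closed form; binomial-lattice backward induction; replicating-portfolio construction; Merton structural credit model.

framework: binomial-lattice backward induction

Key observation: early exercise of the strike-65.04 put must be checked at each of the 9 dates (spot 74.07), which forces a node-by-node comparison of intrinsic and continuation value backward from expiry.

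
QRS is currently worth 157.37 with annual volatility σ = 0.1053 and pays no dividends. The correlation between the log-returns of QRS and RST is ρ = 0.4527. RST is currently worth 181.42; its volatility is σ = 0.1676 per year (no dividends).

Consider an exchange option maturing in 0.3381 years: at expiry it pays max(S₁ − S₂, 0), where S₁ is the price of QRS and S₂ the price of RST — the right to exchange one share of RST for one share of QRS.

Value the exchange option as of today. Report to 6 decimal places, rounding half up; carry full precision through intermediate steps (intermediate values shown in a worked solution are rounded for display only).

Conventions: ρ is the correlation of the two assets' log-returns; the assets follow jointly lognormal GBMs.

σ_eff = √(σ₁² + σ₂² − 2ρσ₁σ₂) = √(0.1053² + 0.1676² − 2·0.4527·0.1053·0.1676) = 0.152312
d₁ = (ln(S₁/S₂) + (q₂ − q₁ + σ_eff²/2)T) / (σ_eff√T) = (ln(157.37/181.42) + (0.0 − 0.0 + 0.011600)·0.3381) / 0.088564 = -1.561503
d₂ = d₁ − σ_eff√T = -1.561503 − 0.088564 = -1.650067
N(d₁) = 0.059203,  N(d₂) = 0.049465
V = S₁·e^{−q₁T}·N(d₁) − S₂·e^{−q₂T}·N(d₂) = 9.316703 − 8.973864 = 0.342839
Key observation: pricing in RST-units makes this a unit-strike call on the ratio S₁/S₂ — the risk-free rate cancels and cannot affect the value.

exchange price = 0.342839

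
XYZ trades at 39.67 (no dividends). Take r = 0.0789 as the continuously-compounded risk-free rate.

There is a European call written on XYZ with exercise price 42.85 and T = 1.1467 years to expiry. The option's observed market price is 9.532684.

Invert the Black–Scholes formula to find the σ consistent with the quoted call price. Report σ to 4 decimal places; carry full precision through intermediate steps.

At σ = 0.5587 the Black–Scholes value reproduces the quote:
σ√T = 0.5587·√1.1467 = 0.598279
d₁ = (ln(S/K) + (r+σ²/2)T) / (σ√T) = (ln(39.67/42.85) + (0.0789+0.5587²/2)·1.1467) / 0.598279 = (-0.077110 + 0.269443) / 0.598279 = 0.321477
d₂ = d₁ − σ√T = 0.321477 − 0.598279 = -0.276802
e^{−rT} = 0.913498
N(d₁) = 0.626076,  N(d₂) = 0.390966
V = S·N(d₁) − K·e^{−rT}·N(d₂) = 24.836419 − 15.303735 = 9.532684 (the observed quote) — the price is monotone increasing in volatility, hence this σ is the only solution

sigma = 0.5587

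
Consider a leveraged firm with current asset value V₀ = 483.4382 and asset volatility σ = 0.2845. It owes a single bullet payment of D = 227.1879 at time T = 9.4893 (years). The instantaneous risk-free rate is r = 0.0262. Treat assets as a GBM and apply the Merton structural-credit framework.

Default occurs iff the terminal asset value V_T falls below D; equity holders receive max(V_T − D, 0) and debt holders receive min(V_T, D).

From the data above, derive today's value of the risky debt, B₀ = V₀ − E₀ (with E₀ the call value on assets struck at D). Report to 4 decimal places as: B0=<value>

B0=162.0885

Equity is a call on the firm's assets struck at D = 227.1879:
d₁ = [ln(V₀/D) + (r + σ²/2)T] / (σ√T)
   = [ln(483.4382/227.1879) + (0.0262 + 0.5·0.2845²)·9.4893] / (0.2845·√9.4893)
   = [0.755146 + 0.632653] / 0.876394 = 1.583533
d₂ = d₁ − σ√T = 1.583533 − 0.876394 = 0.707139
N(d₁) = 0.943350,  N(d₂) = 0.760260,  e^(−rT) = 0.779877
E₀ = V₀·N(d₁) − D·e^(−rT)·N(d₂)
   = 483.4382·0.943350 − 227.1879·0.779877·0.760260 = 321.349688
B₀ = V₀ − E₀ = 483.4382 − 321.349688 = 162.088512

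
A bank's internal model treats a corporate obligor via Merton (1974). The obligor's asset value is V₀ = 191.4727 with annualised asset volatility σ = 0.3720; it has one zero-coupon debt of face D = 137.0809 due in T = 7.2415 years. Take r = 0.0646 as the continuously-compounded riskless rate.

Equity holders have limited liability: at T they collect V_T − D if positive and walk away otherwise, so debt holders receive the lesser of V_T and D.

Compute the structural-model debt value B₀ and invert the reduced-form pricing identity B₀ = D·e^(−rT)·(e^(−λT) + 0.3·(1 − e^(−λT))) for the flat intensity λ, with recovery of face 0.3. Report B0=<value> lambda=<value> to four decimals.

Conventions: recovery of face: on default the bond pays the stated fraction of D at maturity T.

B0=71.5568 lambda=0.0375

With assets at 191.4727 and a single debt payment of 137.0809 at 7.2415 years:
d₁ = [ln(V₀/D) + (r + σ²/2)T] / (σ√T)
   = [ln(191.4727/137.0809) + (0.0646 + 0.5·0.3720²)·7.2415] / (0.3720·√7.2415)
   = [0.334174 + 0.968855] / 1.001053 = 1.301658
d₂ = d₁ − σ√T = 1.301658 − 1.001053 = 0.300604
N(d₁) = 0.903483,  N(d₂) = 0.618142,  e^(−rT) = 0.626378
E₀ = V₀·N(d₁) − D·e^(−rT)·N(d₂)
   = 191.4727·0.903483 − 137.0809·0.626378·0.618142 = 119.915944
B₀ = V₀ − E₀ = 191.4727 − 119.915944 = 71.556756
e^(−λT) = (B₀·e^(rT)/D − 0.3)/(1 − 0.3) = (71.5568·1.596480/137.0809 − 0.3)/0.7 = 0.76195564
λ = −ln(0.76195564)/7.2415 = 0.037543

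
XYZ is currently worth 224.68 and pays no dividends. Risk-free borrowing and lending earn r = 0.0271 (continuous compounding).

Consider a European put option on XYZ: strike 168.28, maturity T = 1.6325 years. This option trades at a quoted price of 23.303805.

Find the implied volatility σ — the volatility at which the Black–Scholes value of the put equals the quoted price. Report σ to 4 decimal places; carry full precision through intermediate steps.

sigma = 0.5084

At σ = 0.5084 the Black–Scholes value reproduces the quote:
σ√T = 0.5084·√1.6325 = 0.649579
d₁ = (ln(S/K) + (r+σ²/2)T) / (σ√T) = (ln(224.68/168.28) + (0.0271+0.5084²/2)·1.6325) / 0.649579 = (0.289048 + 0.255217) / 0.649579 = 0.837874
d₂ = d₁ − σ√T = 0.837874 − 0.649579 = 0.188294
e^{−rT} = 0.956724
N(−d₁) = 0.201051,  N(−d₂) = 0.425323
V = K·e^{−rT}·N(−d₂) − S·N(−d₁) = 68.475914 − 45.172109 = 23.303805 (equal to the quote); since ∂V/∂σ > 0 for all σ, the implied volatility is unique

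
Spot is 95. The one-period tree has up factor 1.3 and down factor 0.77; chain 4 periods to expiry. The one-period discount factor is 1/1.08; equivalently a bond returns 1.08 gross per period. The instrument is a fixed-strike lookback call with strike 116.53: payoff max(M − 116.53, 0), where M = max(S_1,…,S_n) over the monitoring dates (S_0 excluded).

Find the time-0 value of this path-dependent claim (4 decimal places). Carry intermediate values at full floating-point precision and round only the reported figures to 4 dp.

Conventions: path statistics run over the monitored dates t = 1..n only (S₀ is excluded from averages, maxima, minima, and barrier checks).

Risk-neutral up-probability p* = (R−d)/(u−d) = (1.08−0.77)/(1.3−0.77) = 0.5849; the claim prices as the p*-weighted sum of path payoffs discounted by R^4.
Enumerate all 2^4 = 16 price paths (U = up ×1.3, D = down ×0.77); each path with k up-moves has probability p*^k·(1−p*)^(4−k).
DDDD: M=73.1500, payoff=0.0000, prob=0.029688
UDDD: M=123.5000, payoff=6.9700, prob=0.041834
DUDD: M=95.0950, payoff=0.0000, prob=0.041834
UUDD: M=160.5500, payoff=44.0200, prob=0.058947
DDUD: M=73.2232, payoff=0.0000, prob=0.041834
UDUD: M=123.6235, payoff=7.0935, prob=0.058947
DUUD: M=123.6235, payoff=7.0935, prob=0.058947
UUUD: M=208.7150, payoff=92.1850, prob=0.083062
DDDU: M=73.1500, payoff=0.0000, prob=0.041834
UDDU: M=123.5000, payoff=6.9700, prob=0.058947
DUDU: M=95.1901, payoff=0.0000, prob=0.058947
UUDU: M=160.7106, payoff=44.1805, prob=0.083062
DDUU: M=95.1901, payoff=0.0000, prob=0.058947
UDUU: M=160.7106, payoff=44.1805, prob=0.083062
DUUU: M=160.7106, payoff=44.1805, prob=0.083062
UUUU: M=271.3295, payoff=154.7995, prob=0.117042
Price = Σ prob·payoff / R^4 = 40.918036 / 1.360489 = 30.0760

price = 30.0760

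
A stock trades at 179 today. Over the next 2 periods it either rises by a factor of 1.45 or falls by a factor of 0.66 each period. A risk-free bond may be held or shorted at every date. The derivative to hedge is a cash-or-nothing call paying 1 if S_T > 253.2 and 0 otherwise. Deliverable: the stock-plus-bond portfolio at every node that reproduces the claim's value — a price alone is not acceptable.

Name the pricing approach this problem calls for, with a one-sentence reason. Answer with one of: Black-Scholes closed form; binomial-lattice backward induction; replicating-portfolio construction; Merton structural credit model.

framework: replicating-portfolio construction

Key observation: a price alone would not answer the question — the per-node share/bond construction on the spot-179, 1.45/0.66 tree is required, and only the replicating-portfolio method yields it.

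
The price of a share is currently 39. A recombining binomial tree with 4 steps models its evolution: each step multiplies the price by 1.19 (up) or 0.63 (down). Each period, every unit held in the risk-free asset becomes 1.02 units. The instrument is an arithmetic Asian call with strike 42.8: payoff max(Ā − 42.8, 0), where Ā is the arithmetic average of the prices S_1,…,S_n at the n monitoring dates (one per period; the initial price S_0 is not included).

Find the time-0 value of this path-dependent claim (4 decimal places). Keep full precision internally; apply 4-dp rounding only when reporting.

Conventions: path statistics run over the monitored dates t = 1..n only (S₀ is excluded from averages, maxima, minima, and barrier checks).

No-arbitrage gives p* = (R−d)/(u−d) = 0.6964: enumerate every path, weight its payoff by its p*-probability, and discount by R^4.
Enumerate all 2^4 = 16 price paths (U = up ×1.19, D = down ×0.63); each path with k up-moves has probability p*^k·(1−p*)^(4−k).
DDDD: Ā=13.9861, payoff=0.0000, prob=0.008493
UDDD: Ā=26.4183, payoff=0.0000, prob=0.019483
DUDD: Ā=20.9583, payoff=0.0000, prob=0.019483
UUDD: Ā=39.5879, payoff=0.0000, prob=0.044697
DDUD: Ā=17.5185, payoff=0.0000, prob=0.019483
UDUD: Ā=33.0905, payoff=0.0000, prob=0.044697
DUUD: Ā=27.6305, payoff=0.0000, prob=0.044697
UUUD: Ā=52.1909, payoff=9.3909, prob=0.102539
DDDU: Ā=15.3514, payoff=0.0000, prob=0.019483
UDDU: Ā=28.9971, payoff=0.0000, prob=0.044697
DUDU: Ā=23.5371, payoff=0.0000, prob=0.044697
UUDU: Ā=44.4590, payoff=1.6590, prob=0.102539
DDUU: Ā=20.0973, payoff=0.0000, prob=0.044697
UDUU: Ā=37.9616, payoff=0.0000, prob=0.102539
DUUU: Ā=32.5016, payoff=0.0000, prob=0.102539
UUUU: Ā=61.3918, payoff=18.5918, prob=0.235237
Price = Σ prob·payoff / R^4 = 5.506536 / 1.082432 = 5.0872

price = 5.0872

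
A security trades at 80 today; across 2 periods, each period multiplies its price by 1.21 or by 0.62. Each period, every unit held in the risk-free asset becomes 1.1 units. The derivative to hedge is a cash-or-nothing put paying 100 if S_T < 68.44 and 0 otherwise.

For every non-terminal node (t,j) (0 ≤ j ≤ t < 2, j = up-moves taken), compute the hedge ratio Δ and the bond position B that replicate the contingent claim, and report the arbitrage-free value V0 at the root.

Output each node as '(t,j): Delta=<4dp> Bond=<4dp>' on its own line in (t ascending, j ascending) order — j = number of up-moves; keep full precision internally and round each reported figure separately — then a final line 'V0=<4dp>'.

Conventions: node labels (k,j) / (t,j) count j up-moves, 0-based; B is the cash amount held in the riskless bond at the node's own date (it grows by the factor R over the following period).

The replicating-portfolio and risk-neutral prices coincide; use p* = (1.1−0.62)/(1.21−0.62) = 0.8136 for the latter.
Expiry values: V(2,0)=100.0000, V(2,1)=100.0000, V(2,2)=0.0000
Node (1,0) S=49.6000: V=(p*·100.0000+(1−p*)·100.0000)/1.1=90.9091; Δ=(100.0000−100.0000)/(60.0160−30.7520)=0.0000; B=V−Δ·S=90.9091
Node (1,1) S=96.8000: V=(p*·0.0000+(1−p*)·100.0000)/1.1=16.9492; Δ=(0.0000−100.0000)/(117.1280−60.0160)=-1.7509; B=V−Δ·S=186.4407
Node (0,0) S=80.0000: V=(p*·16.9492+(1−p*)·90.9091)/1.1=27.9439; Δ=(16.9492−90.9091)/(96.8000−49.6000)=-1.5669; B=V−Δ·S=153.2997
As a check, the time-0 holding Δ(0,0)·S0 + B(0,0) comes to 27.9439 — exactly V0.

(0,0): Delta=-1.5669 Bond=153.2997
(1,0): Delta=0.0000 Bond=90.9091
(1,1): Delta=-1.7509 Bond=186.4407
V0=27.9439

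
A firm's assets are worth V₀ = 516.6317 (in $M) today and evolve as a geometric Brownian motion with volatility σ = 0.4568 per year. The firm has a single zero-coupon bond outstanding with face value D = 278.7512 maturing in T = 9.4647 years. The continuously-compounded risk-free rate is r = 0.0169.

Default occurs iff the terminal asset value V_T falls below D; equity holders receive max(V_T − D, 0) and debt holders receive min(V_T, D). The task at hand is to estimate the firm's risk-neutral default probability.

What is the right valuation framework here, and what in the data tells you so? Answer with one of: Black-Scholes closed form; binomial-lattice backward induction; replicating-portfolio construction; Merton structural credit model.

Key observation: a levered firm with one bullet debt due at 9.4647 years is the canonical structural-credit setup: equity is a call on the firm's assets struck at the face value.

framework: Merton structural credit model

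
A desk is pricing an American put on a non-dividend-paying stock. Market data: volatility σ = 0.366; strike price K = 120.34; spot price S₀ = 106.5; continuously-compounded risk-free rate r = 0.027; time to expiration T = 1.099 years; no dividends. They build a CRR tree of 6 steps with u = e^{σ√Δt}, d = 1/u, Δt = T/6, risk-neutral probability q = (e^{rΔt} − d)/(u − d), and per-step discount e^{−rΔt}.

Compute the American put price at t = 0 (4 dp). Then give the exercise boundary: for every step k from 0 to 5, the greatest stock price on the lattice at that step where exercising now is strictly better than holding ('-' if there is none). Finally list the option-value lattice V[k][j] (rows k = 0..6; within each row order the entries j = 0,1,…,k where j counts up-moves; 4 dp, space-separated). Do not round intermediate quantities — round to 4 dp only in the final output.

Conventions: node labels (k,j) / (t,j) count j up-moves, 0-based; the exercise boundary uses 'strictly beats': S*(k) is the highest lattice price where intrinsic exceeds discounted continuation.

params: Δt=0.18317 u=1.16958 d=0.85501 q=0.47668 e^(-rΔt)=0.99507
t_6 payoffs: 78.7316 63.4237 42.4838 13.8400 0.0000 0.0000 0.0000
t_5: node(5,0) S=48.6641 payoff=71.6759 vs cont=71.0822 → 71.6759 [stop]  node(5,1) S=66.5679 payoff=53.7721 vs cont=53.1784 → 53.7721 [stop]  node(5,2) S=91.0587 payoff=29.2813 vs cont=28.6876 → 29.2813 [stop]  node(5,3) S=124.5598 payoff=0.0000 vs cont=7.2070 → 7.2070 [wait]  node(5,4) S=170.3861 payoff=0.0000 vs cont=0.0000 → 0.0000 [wait]  node(5,5) S=233.0721 payoff=0.0000 vs cont=0.0000 → 0.0000 [wait]  ⇒ S*(5)=91.0587
t_4: node(4,0) S=56.9163 payoff=63.4237 vs cont=62.8300 → 63.4237 [stop]  node(4,1) S=77.8562 payoff=42.4838 vs cont=41.8901 → 42.4838 [stop]  node(4,2) S=106.5000 payoff=13.8400 vs cont=18.6664 → 18.6664 [wait]  node(4,3) S=145.6820 payoff=0.0000 vs cont=3.7530 → 3.7530 [wait]  node(4,4) S=199.2793 payoff=0.0000 vs cont=0.0000 → 0.0000 [wait]  ⇒ S*(4)=77.8562
t_3: node(3,0) S=66.5679 payoff=53.7721 vs cont=53.1784 → 53.7721 [stop]  node(3,1) S=91.0587 payoff=29.2813 vs cont=30.9769 → 30.9769 [wait]  node(3,2) S=124.5598 payoff=0.0000 vs cont=11.5004 → 11.5004 [wait]  node(3,3) S=170.3861 payoff=0.0000 vs cont=1.9543 → 1.9543 [wait]  ⇒ S*(3)=66.5679
t_2: node(2,0) S=77.8562 payoff=42.4838 vs cont=42.6944 → 42.6944 [wait]  node(2,1) S=106.5000 payoff=13.8400 vs cont=21.5858 → 21.5858 [wait]  node(2,2) S=145.6820 payoff=0.0000 vs cont=6.9157 → 6.9157 [wait]  ⇒ S*(2)=-
t_1: node(1,0) S=91.0587 payoff=29.2813 vs cont=32.4714 → 32.4714 [wait]  node(1,1) S=124.5598 payoff=0.0000 vs cont=14.5209 → 14.5209 [wait]  ⇒ S*(1)=-
t_0: node(0,0) S=106.5000 payoff=13.8400 vs cont=23.7967 → 23.7967 [wait]  ⇒ S*(0)=-

price = 23.7967
boundary = - - - 66.5679 77.8562 91.0587
tree:
23.7967
32.4714 14.5209
42.6944 21.5858 6.9157
53.7721 30.9769 11.5004 1.9543
63.4237 42.4838 18.6664 3.7530 0.0000
71.6759 53.7721 29.2813 7.2070 0.0000 0.0000
78.7316 63.4237 42.4838 13.8400 0.0000 0.0000 0.0000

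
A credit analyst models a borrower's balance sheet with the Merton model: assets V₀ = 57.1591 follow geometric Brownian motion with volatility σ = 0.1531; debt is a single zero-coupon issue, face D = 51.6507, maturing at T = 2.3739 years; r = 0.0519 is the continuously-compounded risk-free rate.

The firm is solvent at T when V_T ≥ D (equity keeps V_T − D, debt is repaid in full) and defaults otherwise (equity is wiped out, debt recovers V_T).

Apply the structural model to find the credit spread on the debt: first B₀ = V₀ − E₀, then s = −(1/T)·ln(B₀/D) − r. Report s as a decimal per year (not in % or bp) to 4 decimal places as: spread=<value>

Equity is a call on the firm's assets struck at D = 51.6507:
d₁ = [ln(V₀/D) + (r + σ²/2)T] / (σ√T)
   = [ln(57.1591/51.6507) + (0.0519 + 0.5·0.1531²)·2.3739] / (0.1531·√2.3739)
   = [0.101335 + 0.151027] / 0.235888 = 1.069837
d₂ = d₁ − σ√T = 1.069837 − 0.235888 = 0.833948
N(d₁) = 0.857654,  N(d₂) = 0.797845,  e^(−rT) = 0.884082
E₀ = V₀·N(d₁) − D·e^(−rT)·N(d₂)
   = 57.1591·0.857654 − 51.6507·0.884082·0.797845 = 12.590348
B₀ = V₀ − E₀ = 57.1591 − 12.590348 = 44.568752
spread = −(1/T)·ln(B₀/D) − r = −(1/2.3739)·ln(44.568752/51.6507) − 0.0519 = 0.01022173

spread=0.0102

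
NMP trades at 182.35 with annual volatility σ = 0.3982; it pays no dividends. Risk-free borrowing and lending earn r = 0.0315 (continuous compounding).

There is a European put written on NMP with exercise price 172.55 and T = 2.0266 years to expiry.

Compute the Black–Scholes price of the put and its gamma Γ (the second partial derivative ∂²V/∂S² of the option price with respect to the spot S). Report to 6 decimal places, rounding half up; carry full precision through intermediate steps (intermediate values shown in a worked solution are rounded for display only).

price = 28.993876
Γ = 0.003417

σ√T = 0.3982·√2.0266 = 0.566872
d₁ = (ln(S/K) + (r+σ²/2)T) / (σ√T) = (ln(182.35/172.55) + (0.0315+0.3982²/2)·2.0266) / 0.566872 = (0.055241 + 0.224510) / 0.566872 = 0.493499
d₂ = d₁ − σ√T = 0.493499 − 0.566872 = -0.073373
e^{−rT} = 0.938157
N(−d₁) = 0.310830,  N(−d₂) = 0.529246
Put price V = K·e^{−rT}·N(−d₂) − S·N(−d₁) = 85.673735 − 56.679859 = 28.993876
φ(d₁) = (1/√(2π))·e^{−d₁²/2} = 0.353204
Γ = φ(d₁) / (S·σ·√T) = 0.003417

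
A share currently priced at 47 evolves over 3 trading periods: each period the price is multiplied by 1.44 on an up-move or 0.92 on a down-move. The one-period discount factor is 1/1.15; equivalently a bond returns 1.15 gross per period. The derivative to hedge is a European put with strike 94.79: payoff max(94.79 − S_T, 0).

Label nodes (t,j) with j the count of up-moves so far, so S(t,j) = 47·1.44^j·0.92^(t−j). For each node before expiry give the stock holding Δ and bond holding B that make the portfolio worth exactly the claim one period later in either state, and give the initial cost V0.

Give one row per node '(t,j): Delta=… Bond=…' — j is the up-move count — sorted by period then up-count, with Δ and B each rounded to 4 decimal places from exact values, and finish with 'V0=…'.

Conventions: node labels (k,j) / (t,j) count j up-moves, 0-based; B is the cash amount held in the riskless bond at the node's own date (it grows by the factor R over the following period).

(0,0): Delta=-0.7243 Bond=51.9593
(1,0): Delta=-1.0000 Bond=71.6749
(1,1): Delta=-0.5022 Bond=44.7215
(2,0): Delta=-1.0000 Bond=82.4261
(2,1): Delta=-1.0000 Bond=82.4261
(2,2): Delta=-0.1012 Bond=12.3472
V0=17.9176

Under the risk-neutral measure, an up-move has probability p* = (R−d)/(u−d) = 0.4423 and values discount at R = 1.15.
Payoffs at expiry: V(3,0)=58.1917, V(3,1)=37.5056, V(3,2)=5.1275, V(3,3)=0.0000
  t=2,j=0: stock 39.7808 → up 57.2844 (V=37.5056), down 36.5983 (V=58.1917). Price 42.6453; hedge Δ=-1.0000, bond B=82.4261.
  t=2,j=1: stock 62.2656 → up 89.6625 (V=5.1275), down 57.2844 (V=37.5056). Price 20.1605; hedge Δ=-1.0000, bond B=82.4261.
  t=2,j=2: stock 97.4592 → up 140.3412 (V=0.0000), down 89.6625 (V=5.1275). Price 2.4866; hedge Δ=-0.1012, bond B=12.3472.
  t=1,j=0: stock 43.2400 → up 62.2656 (V=20.1605), down 39.7808 (V=42.6453). Price 28.4349; hedge Δ=-1.0000, bond B=71.6749.
  t=1,j=1: stock 67.6800 → up 97.4592 (V=2.4866), down 62.2656 (V=20.1605). Price 10.7332; hedge Δ=-0.5022, bond B=44.7215.
  t=0,j=0: stock 47.0000 → up 67.6800 (V=10.7332), down 43.2400 (V=28.4349). Price 17.9176; hedge Δ=-0.7243, bond B=51.9593.
Sanity check at the root: Δ(0,0)·S0 + B(0,0) reproduces V0 = 17.9176.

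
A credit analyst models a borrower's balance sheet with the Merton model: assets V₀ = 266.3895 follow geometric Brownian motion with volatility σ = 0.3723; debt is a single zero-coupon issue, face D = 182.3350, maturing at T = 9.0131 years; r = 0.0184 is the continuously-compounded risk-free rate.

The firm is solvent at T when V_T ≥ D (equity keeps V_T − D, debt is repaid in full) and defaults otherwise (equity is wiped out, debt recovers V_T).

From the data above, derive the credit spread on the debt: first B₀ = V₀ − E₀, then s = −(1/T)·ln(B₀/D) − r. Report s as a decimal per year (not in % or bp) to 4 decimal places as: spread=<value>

With assets at 266.3895 and a single debt payment of 182.3350 at 9.0131 years:
d₁ = [ln(V₀/D) + (r + σ²/2)T] / (σ√T)
   = [ln(266.3895/182.3350) + (0.0184 + 0.5·0.3723²)·9.0131] / (0.3723·√9.0131)
   = [0.379114 + 0.790482] / 1.117713 = 1.046419
d₂ = d₁ − σ√T = 1.046419 − 1.117713 = -0.071294
N(d₁) = 0.852316,  N(d₂) = 0.471582,  e^(−rT) = 0.847181
E₀ = V₀·N(d₁) − D·e^(−rT)·N(d₂)
   = 266.3895·0.852316 − 182.3350·0.847181·0.471582 = 154.202459
B₀ = V₀ − E₀ = 266.3895 − 154.202459 = 112.187041
spread = −(1/T)·ln(B₀/D) − r = −(1/9.0131)·ln(112.187041/182.3350) − 0.0184 = 0.03548581

spread=0.0355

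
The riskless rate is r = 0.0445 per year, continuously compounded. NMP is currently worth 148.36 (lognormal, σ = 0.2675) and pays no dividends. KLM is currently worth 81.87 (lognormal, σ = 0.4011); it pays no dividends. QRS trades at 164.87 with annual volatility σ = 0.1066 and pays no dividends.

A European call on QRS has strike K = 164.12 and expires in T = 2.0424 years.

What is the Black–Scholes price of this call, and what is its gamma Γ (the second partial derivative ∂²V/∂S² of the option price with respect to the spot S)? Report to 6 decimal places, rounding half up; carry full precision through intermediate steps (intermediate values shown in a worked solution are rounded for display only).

σ√T = 0.1066·√2.0424 = 0.152345
d₁ = (ln(S/K) + (r+σ²/2)T) / (σ√T) = (ln(164.87/164.12) + (0.0445+0.1066²/2)·2.0424) / 0.152345 = (0.004559 + 0.102491) / 0.152345 = 0.702687
d₂ = d₁ − σ√T = 0.702687 − 0.152345 = 0.550342
e^{−rT} = 0.913121
N(d₁) = 0.758875,  N(d₂) = 0.708958
Call price V = S·N(d₁) − K·e^{−rT}·N(d₂) = 125.115646 − 106.245403 = 18.870244
φ(d₁) = (1/√(2π))·e^{−d₁²/2} = 0.311666
Γ = φ(d₁) / (S·σ·√T) = 0.012409

price = 18.870244
Γ = 0.012409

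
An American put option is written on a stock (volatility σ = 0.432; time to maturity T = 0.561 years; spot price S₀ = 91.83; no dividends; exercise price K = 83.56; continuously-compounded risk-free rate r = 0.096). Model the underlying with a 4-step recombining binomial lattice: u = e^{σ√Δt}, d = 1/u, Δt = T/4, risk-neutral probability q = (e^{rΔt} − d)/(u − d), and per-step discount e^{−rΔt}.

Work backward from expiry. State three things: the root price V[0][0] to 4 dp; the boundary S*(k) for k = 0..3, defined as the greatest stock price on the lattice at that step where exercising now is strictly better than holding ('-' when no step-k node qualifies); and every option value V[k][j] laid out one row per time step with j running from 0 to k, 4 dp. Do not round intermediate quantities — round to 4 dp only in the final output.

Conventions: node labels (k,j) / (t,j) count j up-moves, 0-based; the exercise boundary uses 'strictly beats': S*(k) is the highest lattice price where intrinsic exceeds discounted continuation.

price = 6.2444
boundary = - - - 56.5196
tree:
6.2444
10.6432 2.0381
17.4684 4.1426 0.0000
27.0404 8.4203 0.0000 0.0000
35.4830 17.1152 0.0000 0.0000 0.0000

Δt=0.14025  u=1.17561  d=0.85063  q=0.50135  discount=0.98663
step 4 (expiry): payoffs max(K−S,0) = 35.4830 17.1152 0.0000 0.0000 0.0000
step 3: (k=3,j=0): S=56.5196, K−S=27.0404, hold=25.9229 ⇒ V=27.0404 exercise | (k=3,j=1): S=78.1129, K−S=5.4471, hold=8.4203 ⇒ V=8.4203 continue | (k=3,j=2): S=107.9559, K−S=0.0000, hold=0.0000 ⇒ V=0.0000 continue | (k=3,j=3): S=149.2004, K−S=0.0000, hold=0.0000 ⇒ V=0.0000 continue  boundary S*=56.5196
step 2: (k=2,j=0): S=66.4448, K−S=17.1152, hold=17.4684 ⇒ V=17.4684 continue | (k=2,j=1): S=91.8300, K−S=0.0000, hold=4.1426 ⇒ V=4.1426 continue | (k=2,j=2): S=126.9136, K−S=0.0000, hold=0.0000 ⇒ V=0.0000 continue  boundary S*=-
step 1: (k=1,j=0): S=78.1129, K−S=5.4471, hold=10.6432 ⇒ V=10.6432 continue | (k=1,j=1): S=107.9559, K−S=0.0000, hold=2.0381 ⇒ V=2.0381 continue  boundary S*=-
step 0: (k=0,j=0): S=91.8300, K−S=0.0000, hold=6.2444 ⇒ V=6.2444 continue  boundary S*=-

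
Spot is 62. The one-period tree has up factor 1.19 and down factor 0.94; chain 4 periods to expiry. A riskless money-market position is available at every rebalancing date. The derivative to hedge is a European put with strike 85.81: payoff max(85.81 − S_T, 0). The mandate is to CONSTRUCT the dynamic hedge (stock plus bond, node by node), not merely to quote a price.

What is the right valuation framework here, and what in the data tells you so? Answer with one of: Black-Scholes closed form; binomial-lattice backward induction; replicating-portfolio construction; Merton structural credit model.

Key observation: since the answer must list Δ and B at each node of the 1.19/0.94 lattice on 62, the replicating-portfolio method — solving the two-state system at every node — is the one that applies.

framework: replicating-portfolio construction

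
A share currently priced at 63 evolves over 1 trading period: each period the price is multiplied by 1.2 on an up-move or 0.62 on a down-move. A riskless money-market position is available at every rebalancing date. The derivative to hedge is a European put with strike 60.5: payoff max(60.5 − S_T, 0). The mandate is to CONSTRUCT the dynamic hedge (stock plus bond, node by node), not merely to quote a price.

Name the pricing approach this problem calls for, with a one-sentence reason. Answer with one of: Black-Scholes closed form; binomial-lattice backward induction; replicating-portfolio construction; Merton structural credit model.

Key observation: the deliverable is the dynamic trading strategy on the 1-step tree (spot 63, moves 1.2 and 0.62), so the valuation must go through the node-by-node replicating-portfolio solve.

framework: replicating-portfolio construction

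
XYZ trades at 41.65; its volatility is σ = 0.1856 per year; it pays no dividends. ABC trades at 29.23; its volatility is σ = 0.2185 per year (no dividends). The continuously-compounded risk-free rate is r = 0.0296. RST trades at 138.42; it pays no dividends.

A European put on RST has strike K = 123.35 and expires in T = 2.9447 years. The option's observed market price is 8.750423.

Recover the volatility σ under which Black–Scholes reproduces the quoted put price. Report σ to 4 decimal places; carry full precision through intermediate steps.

sigma = 0.2201

At σ = 0.2201 the Black–Scholes value reproduces the quote:
σ√T = 0.2201·√2.9447 = 0.377694
d₁ = (ln(S/K) + (r+σ²/2)T) / (σ√T) = (ln(138.42/123.35) + (0.0296+0.2201²/2)·2.9447) / 0.377694 = (0.115267 + 0.158490) / 0.377694 = 0.724809
d₂ = d₁ − σ√T = 0.724809 − 0.377694 = 0.347115
e^{−rT} = 0.916528
N(−d₁) = 0.234285,  N(−d₂) = 0.364253
V = K·e^{−rT}·N(−d₂) − S·N(−d₁) = 41.180094 − 32.429671 = 8.750423 (the observed quote) — the price is monotone increasing in volatility, hence this σ is the only solution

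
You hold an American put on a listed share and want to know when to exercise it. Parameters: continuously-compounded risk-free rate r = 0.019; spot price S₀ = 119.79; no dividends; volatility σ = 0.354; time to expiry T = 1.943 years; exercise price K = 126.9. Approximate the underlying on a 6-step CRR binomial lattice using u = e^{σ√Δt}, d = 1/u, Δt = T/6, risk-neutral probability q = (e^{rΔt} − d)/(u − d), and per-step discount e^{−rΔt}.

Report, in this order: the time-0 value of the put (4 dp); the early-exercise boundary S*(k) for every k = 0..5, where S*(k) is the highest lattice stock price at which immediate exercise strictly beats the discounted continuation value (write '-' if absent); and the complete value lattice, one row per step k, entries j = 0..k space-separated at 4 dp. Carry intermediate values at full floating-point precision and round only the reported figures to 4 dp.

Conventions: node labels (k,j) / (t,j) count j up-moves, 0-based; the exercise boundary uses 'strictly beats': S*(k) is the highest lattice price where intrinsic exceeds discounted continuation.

price = 25.6312
boundary = - - - 65.4571 80.0654 97.9338
tree:
25.6312
35.6494 14.4462
47.8407 22.0974 5.8357
61.4429 32.8272 10.0467 1.0687
73.3858 46.8346 17.1484 2.0100 0.0000
83.1497 61.4429 28.9662 3.7804 0.0000 0.0000
91.1322 73.3858 46.8346 7.1100 0.0000 0.0000 0.0000

Δt=0.32383, u=1.22317, d=0.81755, q=0.46502, disc=e^(-rΔt)=0.99387
k=6 terminal: V=max(K-S,0) → 91.1322 73.3858 46.8346 7.1100 0.0000 0.0000 0.0000
k=5: j=0 S=43.7503 intr=83.1497 cont=82.3713 V=83.1497[EX]; j=1 S=65.4571 intr=61.4429 cont=60.6645 V=61.4429[EX]; j=2 S=97.9338 intr=28.9662 cont=28.1878 V=28.9662[EX]; j=3 S=146.5239 intr=0.0000 cont=3.7804 V=3.7804[hold]; j=4 S=219.2222 intr=0.0000 cont=0.0000 V=0.0000[hold]; j=5 S=327.9899 intr=0.0000 cont=0.0000 V=0.0000[hold]  S*(5)=97.9338
k=4: j=0 S=53.5142 intr=73.3858 cont=72.6074 V=73.3858[EX]; j=1 S=80.0654 intr=46.8346 cont=46.0562 V=46.8346[EX]; j=2 S=119.7900 intr=7.1100 cont=17.1484 V=17.1484[hold]; j=3 S=179.2241 intr=0.0000 cont=2.0100 V=2.0100[hold]; j=4 S=268.1467 intr=0.0000 cont=0.0000 V=0.0000[hold]  S*(4)=80.0654
k=3: j=0 S=65.4571 intr=61.4429 cont=60.6645 V=61.4429[EX]; j=1 S=97.9338 intr=28.9662 cont=32.8272 V=32.8272[hold]; j=2 S=146.5239 intr=0.0000 cont=10.0467 V=10.0467[hold]; j=3 S=219.2222 intr=0.0000 cont=1.0687 V=1.0687[hold]  S*(3)=65.4571
k=2: j=0 S=80.0654 intr=46.8346 cont=47.8407 V=47.8407[hold]; j=1 S=119.7900 intr=7.1100 cont=22.0974 V=22.0974[hold]; j=2 S=179.2241 intr=0.0000 cont=5.8357 V=5.8357[hold]  S*(2)=-
k=1: j=0 S=97.9338 intr=28.9662 cont=35.6494 V=35.6494[hold]; j=1 S=146.5239 intr=0.0000 cont=14.4462 V=14.4462[hold]  S*(1)=-
k=0: j=0 S=119.7900 intr=7.1100 cont=25.6312 V=25.6312[hold]  S*(0)=-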